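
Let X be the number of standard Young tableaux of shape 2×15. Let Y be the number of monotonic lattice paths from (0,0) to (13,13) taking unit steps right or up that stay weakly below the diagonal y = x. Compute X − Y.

Standard Young tableaux of shape 2×n are counted by C_n; here n = 15. So X = C_15 = 9694845.
Sub-diagonal monotone paths from (0,0) to (13,13) biject with Dyck paths of semilength 13, giving C_13. So Y = C_13 = 742900.
X − Y = 9694845 − 742900 = 8951945.

8951945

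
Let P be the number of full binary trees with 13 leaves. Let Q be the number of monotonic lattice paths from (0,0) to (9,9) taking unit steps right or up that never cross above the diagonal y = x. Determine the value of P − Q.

Full binary trees with 13 leaves have 13−1 = 12 internal nodes, so there are C_12 of them. So P = C_12 = 208012.
Sub-diagonal monotone paths from (0,0) to (9,9) biject with Dyck paths of semilength 9, giving C_9. So Q = C_9 = 4862.
P − Q = 208012 − 4862 = 203150.

203150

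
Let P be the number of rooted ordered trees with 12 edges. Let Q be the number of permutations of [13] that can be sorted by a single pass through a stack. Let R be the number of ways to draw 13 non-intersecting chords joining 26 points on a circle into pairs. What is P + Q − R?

A rooted plane tree with 12 edges has 13 nodes, and the count is C_12. So P = C_12 = 208012.
By Knuth's characterisation, the stack-sortable permutations of length 13 are the 231-avoiders, numbering C_13. So Q = C_13 = 742900.
Pairing 26 circle points by 13 non-crossing chords gives C_13 matchings. So R = C_13 = 742900.
P + Q − R = 208012 + 742900 − 742900 = 208012.

208012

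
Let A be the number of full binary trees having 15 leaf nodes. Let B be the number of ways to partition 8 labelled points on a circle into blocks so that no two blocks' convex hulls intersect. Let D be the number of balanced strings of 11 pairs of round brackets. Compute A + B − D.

A full binary tree with L leaves has L−1 internal nodes and is counted by C_{L−1}; L = 15 gives C_14. So A = C_14 = 2674440.
The non-crossing partitions of [8] form a lattice of size C_8. So B = C_8 = 1430.
Balanced strings of n pairs of brackets are counted by C_n; here n = 11. So D = C_11 = 58786.
A + B − D = 2674440 + 1430 − 58786 = 2617084.

2617084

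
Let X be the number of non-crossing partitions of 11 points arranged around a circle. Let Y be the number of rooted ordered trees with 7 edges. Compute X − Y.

Non-crossing partitions of an n-element set are counted by C_n; here n = 11. So X = C_11 = 58786.
Rooted ordered trees with n edges are counted by C_n; here n = 7. So Y = C_7 = 429.
X − Y = 58786 − 429 = 58357.

58357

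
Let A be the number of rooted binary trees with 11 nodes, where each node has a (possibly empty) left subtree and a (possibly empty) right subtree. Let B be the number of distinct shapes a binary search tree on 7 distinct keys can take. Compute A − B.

58357

Rooted binary trees with 11 nodes (each child slot possibly empty) number C_11. So A = C_11 = 58786.
Rooted binary trees with 7 nodes (each child slot possibly empty) number C_7. So B = C_7 = 429.
A − B = 58786 − 429 = 58357.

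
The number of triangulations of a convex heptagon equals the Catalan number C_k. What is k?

5

The number of triangulations of a 7-gon is the Catalan number C_5 (index = sides − 2).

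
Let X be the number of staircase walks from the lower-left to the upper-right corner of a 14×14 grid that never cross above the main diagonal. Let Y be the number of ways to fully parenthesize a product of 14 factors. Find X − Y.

Monotone paths in an n×n grid that stay weakly below the diagonal are counted by C_n; here n = 14. So X = C_14 = 2674440.
Bracketing 14 factors into binary products is counted by C_{14−1} = C_13. So Y = C_13 = 742900.
X − Y = 2674440 − 742900 = 1931540.

1931540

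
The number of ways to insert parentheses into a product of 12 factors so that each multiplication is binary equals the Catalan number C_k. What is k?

Parenthesizations of m factors correspond to full binary trees with m leaves, counted by C_{m−1}; m = 12 gives C_11.

11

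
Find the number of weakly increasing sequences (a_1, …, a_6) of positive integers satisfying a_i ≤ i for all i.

Weakly increasing sequences with a_i ≤ i biject with Dyck paths of semilength 6, so there are C_6.
C_6 = C(12,6)/7 = 924/7 = 132.

132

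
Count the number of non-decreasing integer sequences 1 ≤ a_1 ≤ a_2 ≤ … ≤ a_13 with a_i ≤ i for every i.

742900

Such sub-staircase sequences of length n are counted by C_n; here n = 13.
C_13 = C(26,13)/14 = 10400600/14 = 742900.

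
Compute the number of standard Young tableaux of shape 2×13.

By the hook-length formula (or a Dyck-path bijection), SYT of shape 2×13 number C_13.
C_13 = 742900.

742900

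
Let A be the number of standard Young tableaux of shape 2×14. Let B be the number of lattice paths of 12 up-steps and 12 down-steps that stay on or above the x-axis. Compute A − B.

Standard Young tableaux of shape 2×n are counted by C_n; here n = 14. So A = C_14 = 2674440.
Paths of 12 up- and 12 down-steps that never dip below the axis are Dyck paths; their count is C_12. So B = C_12 = 208012.
A − B = 2674440 − 208012 = 2466428.

2466428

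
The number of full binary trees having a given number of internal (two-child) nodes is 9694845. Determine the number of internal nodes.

Full binary trees with n internal nodes are counted by C_n. Since C_15 = 9694845, the index is 15.

15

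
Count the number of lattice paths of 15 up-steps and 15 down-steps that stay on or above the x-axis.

Paths of 15 up- and 15 down-steps that never dip below the axis are Dyck paths; their count is C_15.
C_15 = C_14 · 2(2·14+1)/(14+2) = 2674440 · 58/16 = 9694845.

9694845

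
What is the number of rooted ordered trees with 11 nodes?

16796

Rooted ordered (plane) trees on m nodes have m−1 edges and are counted by C_{m−1}; m = 11 gives C_10.
C_10 = C(20,10)/11 = 184756/11 = 16796.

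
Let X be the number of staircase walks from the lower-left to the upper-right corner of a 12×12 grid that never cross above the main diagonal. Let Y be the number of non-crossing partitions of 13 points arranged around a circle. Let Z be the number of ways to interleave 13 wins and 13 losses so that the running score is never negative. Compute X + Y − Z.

208012

Sub-diagonal monotone paths from (0,0) to (12,12) biject with Dyck paths of semilength 12, giving C_12. So X = C_12 = 208012.
The non-crossing partitions of [13] form a lattice of size C_13. So Y = C_13 = 742900.
Ballot sequences with n votes each where one side never trails are Dyck words, counted by C_n; here n = 13. So Z = C_13 = 742900.
X + Y − Z = 208012 + 742900 − 742900 = 208012.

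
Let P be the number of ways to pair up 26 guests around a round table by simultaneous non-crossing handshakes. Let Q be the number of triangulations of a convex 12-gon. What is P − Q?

726104

Non-crossing handshake pairings of 2n people are counted by C_n; 26 people gives n = 13. So P = C_13 = 742900.
Triangulations of a convex m-gon are counted by C_{m−2}; with m = 12 this is C_10. So Q = C_10 = 16796.
P − Q = 742900 − 16796 = 726104.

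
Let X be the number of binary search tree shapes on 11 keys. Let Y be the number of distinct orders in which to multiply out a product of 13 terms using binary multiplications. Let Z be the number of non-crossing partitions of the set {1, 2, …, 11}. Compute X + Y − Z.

Binary trees (left/right distinguished) on n nodes are counted by C_n; here n = 11. So X = C_11 = 58786.
Parenthesizations of m factors correspond to full binary trees with m leaves, counted by C_{m−1}; m = 13 gives C_12. So Y = C_12 = 208012.
The non-crossing partitions of [11] form a lattice of size C_11. So Z = C_11 = 58786.
X + Y − Z = 58786 + 208012 − 58786 = 208012.

208012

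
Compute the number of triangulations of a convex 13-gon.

The number of triangulations of a 13-gon is the Catalan number C_11 (index = sides − 2).
C_11 = C(22,11)/12 = 705432/12 = 58786.

58786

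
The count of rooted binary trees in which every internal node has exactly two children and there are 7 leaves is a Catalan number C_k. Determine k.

Full binary trees with 7 leaves have 7−1 = 6 internal nodes, so there are C_6 of them.

6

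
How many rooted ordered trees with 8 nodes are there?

Rooted ordered (plane) trees on m nodes have m−1 edges and are counted by C_{m−1}; m = 8 gives C_7.
C_7 = 429.

429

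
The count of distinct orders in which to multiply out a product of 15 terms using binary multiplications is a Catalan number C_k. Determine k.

14

Ways to associate a product of 15 factors correspond to binary trees on 15 leaves, so the count is C_14.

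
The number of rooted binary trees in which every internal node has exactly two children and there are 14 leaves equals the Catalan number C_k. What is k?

Full binary trees with 14 leaves have 14−1 = 13 internal nodes, so there are C_13 of them.

13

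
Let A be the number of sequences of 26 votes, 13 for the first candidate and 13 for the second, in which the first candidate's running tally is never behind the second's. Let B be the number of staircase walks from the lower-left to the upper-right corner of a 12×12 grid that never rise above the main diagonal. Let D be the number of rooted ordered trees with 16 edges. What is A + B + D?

Reading a vote for the leader as '(' and for the other as ')' turns such a sequence into a balanced string of 13 pairs, so the count is C_13. So A = C_13 = 742900.
Sub-diagonal monotone paths from (0,0) to (12,12) biject with Dyck paths of semilength 12, giving C_12. So B = C_12 = 208012.
Rooted ordered trees with n edges are counted by C_n; here n = 16. So D = C_16 = 35357670.
A + B + D = 742900 + 208012 + 35357670 = 36308582.

36308582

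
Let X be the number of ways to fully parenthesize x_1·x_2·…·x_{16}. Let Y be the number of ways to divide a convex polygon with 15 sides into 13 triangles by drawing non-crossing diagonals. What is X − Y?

Parenthesizations of m factors correspond to full binary trees with m leaves, counted by C_{m−1}; m = 16 gives C_15. So X = C_15 = 9694845.
The number of triangulations of a 15-gon is the Catalan number C_13 (index = sides − 2). So Y = C_13 = 742900.
X − Y = 9694845 − 742900 = 8951945.

8951945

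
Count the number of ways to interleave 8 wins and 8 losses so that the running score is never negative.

Ballot sequences with n votes each where one side never trails are Dyck words, counted by C_n; here n = 8.
C_8 = C_7 · 2(2·7+1)/(7+2) = 429 · 30/9 = 1430.

1430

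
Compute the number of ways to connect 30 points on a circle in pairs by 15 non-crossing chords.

9694845

Pairing 30 circle points by 15 non-crossing chords gives C_15 matchings.
C_15 = 9694845.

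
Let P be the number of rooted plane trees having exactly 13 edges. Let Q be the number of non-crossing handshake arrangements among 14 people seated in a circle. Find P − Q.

A rooted plane tree with 13 edges has 14 nodes, and the count is C_13. So P = C_13 = 742900.
With 14 = 2·7 people, non-crossing handshake pairings are non-crossing perfect matchings on a circle, counted by C_7. So Q = C_7 = 429.
P − Q = 742900 − 429 = 742471.

742471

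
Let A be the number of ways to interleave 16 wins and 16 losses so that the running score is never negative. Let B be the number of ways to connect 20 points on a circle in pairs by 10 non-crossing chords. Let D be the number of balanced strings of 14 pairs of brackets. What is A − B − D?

Ballot sequences with n votes each where one side never trails are Dyck words, counted by C_n; here n = 16. So A = C_16 = 35357670.
Non-crossing perfect matchings of 2n points on a circle are counted by C_n; with 20 points, n = 10. So B = C_10 = 16796.
A balanced arrangement of 14 bracket pairs is a Dyck word of semilength 14, so the count is C_14. So D = C_14 = 2674440.
A − B − D = 35357670 − 16796 − 2674440 = 32666434.

32666434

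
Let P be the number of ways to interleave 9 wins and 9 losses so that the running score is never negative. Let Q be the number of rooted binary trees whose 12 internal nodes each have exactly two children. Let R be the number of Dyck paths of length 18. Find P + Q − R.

208012

Ballot sequences with n votes each where one side never trails are Dyck words, counted by C_n; here n = 9. So P = C_9 = 4862.
The number of full binary trees on 12 internal nodes is the Catalan number C_12. So Q = C_12 = 208012.
Dyck paths of semilength n (length 2n) are counted by C_n; here n = 9. So R = C_9 = 4862.
P + Q − R = 4862 + 208012 − 4862 = 208012.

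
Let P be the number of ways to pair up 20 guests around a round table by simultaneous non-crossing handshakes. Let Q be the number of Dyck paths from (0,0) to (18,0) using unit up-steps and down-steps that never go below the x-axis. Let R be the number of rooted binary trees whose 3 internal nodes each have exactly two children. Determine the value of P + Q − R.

With 20 = 2·10 people, non-crossing handshake pairings are non-crossing perfect matchings on a circle, counted by C_10. So P = C_10 = 16796.
Dyck paths of semilength n (length 2n) are counted by C_n; here n = 9. So Q = C_9 = 4862.
The number of full binary trees on 3 internal nodes is the Catalan number C_3. So R = C_3 = 5.
P + Q − R = 16796 + 4862 − 5 = 21653.

21653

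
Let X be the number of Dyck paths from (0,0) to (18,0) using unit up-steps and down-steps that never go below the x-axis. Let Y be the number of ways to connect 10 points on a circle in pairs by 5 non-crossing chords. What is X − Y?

4820

A Dyck path with 9 up-steps and 9 down-steps has semilength 9, so there are C_9 of them. So X = C_9 = 4862.
Non-crossing perfect matchings of 2n points on a circle are counted by C_n; with 10 points, n = 5. So Y = C_5 = 42.
X − Y = 4862 − 42 = 4820.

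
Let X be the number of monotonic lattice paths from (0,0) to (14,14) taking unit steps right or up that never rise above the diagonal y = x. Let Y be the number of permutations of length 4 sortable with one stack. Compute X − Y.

Monotone paths in an n×n grid that stay weakly below the diagonal are counted by C_n; here n = 14. So X = C_14 = 2674440.
Stack-sortable permutations are exactly the 231-avoiding ones, counted by C_n; here n = 4. So Y = C_4 = 14.
X − Y = 2674440 − 14 = 2674426.

2674426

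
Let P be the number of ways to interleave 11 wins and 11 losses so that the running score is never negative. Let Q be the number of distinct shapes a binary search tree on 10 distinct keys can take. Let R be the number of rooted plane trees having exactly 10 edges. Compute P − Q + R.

Reading a vote for the leader as '(' and for the other as ')' turns such a sequence into a balanced string of 11 pairs, so the count is C_11. So P = C_11 = 58786.
Rooted binary trees with 10 nodes (each child slot possibly empty) number C_10. So Q = C_10 = 16796.
Rooted ordered trees with n edges are counted by C_n; here n = 10. So R = C_10 = 16796.
P − Q + R = 58786 − 16796 + 16796 = 58786.

58786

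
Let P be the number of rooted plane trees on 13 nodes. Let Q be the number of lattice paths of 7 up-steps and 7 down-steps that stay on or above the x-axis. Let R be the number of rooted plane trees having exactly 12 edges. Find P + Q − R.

A rooted plane tree on 13 nodes has 12 edges, and such trees are counted by C_12. So P = C_12 = 208012.
Paths of 7 up- and 7 down-steps that never dip below the axis are Dyck paths; their count is C_7. So Q = C_7 = 429.
Rooted ordered trees with n edges are counted by C_n; here n = 12. So R = C_12 = 208012.
P + Q − R = 208012 + 429 − 208012 = 429.

429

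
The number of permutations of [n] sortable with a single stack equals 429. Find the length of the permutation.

Stack-sortable permutations of [n] are counted by C_n. The Catalan number equal to 429 is C_7.

7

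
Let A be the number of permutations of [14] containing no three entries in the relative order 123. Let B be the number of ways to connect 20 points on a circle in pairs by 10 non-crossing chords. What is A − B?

2657644

Permutations of [n] avoiding any single length-3 pattern are counted by C_n; here n = 14. So A = C_14 = 2674440.
Pairing 20 circle points by 10 non-crossing chords gives C_10 matchings. So B = C_10 = 16796.
A − B = 2674440 − 16796 = 2657644.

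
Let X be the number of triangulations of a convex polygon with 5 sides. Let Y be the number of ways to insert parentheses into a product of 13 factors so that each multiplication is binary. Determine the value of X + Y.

208017

Triangulations of a convex m-gon are counted by C_{m−2}; with m = 5 this is C_3. So X = C_3 = 5.
Bracketing 13 factors into binary products is counted by C_{13−1} = C_12. So Y = C_12 = 208012.
X + Y = 5 + 208012 = 208017.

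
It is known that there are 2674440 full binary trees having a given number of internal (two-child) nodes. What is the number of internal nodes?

14

Full binary trees with n internal nodes are counted by C_n, and C_14 = 2674440.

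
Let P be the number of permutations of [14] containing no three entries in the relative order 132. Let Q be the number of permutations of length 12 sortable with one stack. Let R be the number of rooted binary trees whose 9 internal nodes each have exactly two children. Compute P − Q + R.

Permutations of [n] avoiding any single length-3 pattern are counted by C_n; here n = 14. So P = C_14 = 2674440.
Stack-sortable permutations are exactly the 231-avoiding ones, counted by C_n; here n = 12. So Q = C_12 = 208012.
The number of full binary trees on 9 internal nodes is the Catalan number C_9. So R = C_9 = 4862.
P − Q + R = 2674440 − 208012 + 4862 = 2471290.

2471290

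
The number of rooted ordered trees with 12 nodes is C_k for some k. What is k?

A rooted plane tree on 12 nodes has 11 edges, and such trees are counted by C_11.

11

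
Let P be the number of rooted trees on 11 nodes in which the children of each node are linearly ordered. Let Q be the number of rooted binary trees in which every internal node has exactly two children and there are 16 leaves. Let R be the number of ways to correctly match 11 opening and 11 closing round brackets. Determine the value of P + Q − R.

9652855

Rooted ordered (plane) trees on m nodes have m−1 edges and are counted by C_{m−1}; m = 11 gives C_10. So P = C_10 = 16796.
Full binary trees with 16 leaves have 16−1 = 15 internal nodes, so there are C_15 of them. So Q = C_15 = 9694845.
A balanced arrangement of 11 bracket pairs is a Dyck word of semilength 11, so the count is C_11. So R = C_11 = 58786.
P + Q − R = 16796 + 9694845 − 58786 = 9652855.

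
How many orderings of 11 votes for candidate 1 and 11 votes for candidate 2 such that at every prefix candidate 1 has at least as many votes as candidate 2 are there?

58786

Reading a vote for the leader as '(' and for the other as ')' turns such a sequence into a balanced string of 11 pairs, so the count is C_11.
C_11 = C(22,11)/12 = 705432/12 = 58786.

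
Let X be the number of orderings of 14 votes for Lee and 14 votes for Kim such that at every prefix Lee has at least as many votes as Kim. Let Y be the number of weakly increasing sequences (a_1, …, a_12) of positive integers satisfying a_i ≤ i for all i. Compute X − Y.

Reading a vote for the leader as '(' and for the other as ')' turns such a sequence into a balanced string of 14 pairs, so the count is C_14. So X = C_14 = 2674440.
Weakly increasing sequences with a_i ≤ i biject with Dyck paths of semilength 12, so there are C_12. So Y = C_12 = 208012.
X − Y = 2674440 − 208012 = 2466428.

2466428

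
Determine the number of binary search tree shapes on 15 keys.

Rooted binary trees with 15 nodes (each child slot possibly empty) number C_15.
C_15 = 9694845.

9694845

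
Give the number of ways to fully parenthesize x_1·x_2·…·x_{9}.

Parenthesizations of m factors correspond to full binary trees with m leaves, counted by C_{m−1}; m = 9 gives C_8.
C_8 = C_7 · 2(2·7+1)/(7+2) = 429 · 30/9 = 1430.

1430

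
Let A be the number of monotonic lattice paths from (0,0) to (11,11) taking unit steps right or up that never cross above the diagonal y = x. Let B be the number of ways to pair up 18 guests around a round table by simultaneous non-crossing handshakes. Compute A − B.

53924

Sub-diagonal monotone paths from (0,0) to (11,11) biject with Dyck paths of semilength 11, giving C_11. So A = C_11 = 58786.
With 18 = 2·9 people, non-crossing handshake pairings are non-crossing perfect matchings on a circle, counted by C_9. So B = C_9 = 4862.
A − B = 58786 − 4862 = 53924.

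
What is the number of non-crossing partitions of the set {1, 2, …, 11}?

58786

Non-crossing partitions of an n-element set are counted by C_n; here n = 11.
C_11 = C(22,11)/12 = 705432/12 = 58786.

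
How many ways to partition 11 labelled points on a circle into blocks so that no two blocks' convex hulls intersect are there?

Non-crossing partitions of an n-element set are counted by C_n; here n = 11.
C_11 = C_10 · 2(2·10+1)/(10+2) = 16796 · 42/12 = 58786.

58786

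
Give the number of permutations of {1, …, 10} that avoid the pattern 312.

16796

For any fixed pattern of length 3, the pattern-avoiding permutations of [10] number C_10.
C_10 = C(20,10)/11 = 184756/11 = 16796.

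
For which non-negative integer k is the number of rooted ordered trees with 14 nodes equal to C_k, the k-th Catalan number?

13

Rooted ordered (plane) trees on m nodes have m−1 edges and are counted by C_{m−1}; m = 14 gives C_13.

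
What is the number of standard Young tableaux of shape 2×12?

Standard Young tableaux of shape 2×n are counted by C_n; here n = 12.
C_12 = 208012.

208012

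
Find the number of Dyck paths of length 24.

Dyck paths of semilength n (length 2n) are counted by C_n; here n = 12.
C_12 = C(24,12)/13 = 2704156/13 = 208012.

208012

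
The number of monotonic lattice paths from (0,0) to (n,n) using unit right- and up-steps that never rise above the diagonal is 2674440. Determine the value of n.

14

Such diagonal-avoiding paths in an n×n grid are counted by C_n. Since C_14 = 2674440, the index is 14.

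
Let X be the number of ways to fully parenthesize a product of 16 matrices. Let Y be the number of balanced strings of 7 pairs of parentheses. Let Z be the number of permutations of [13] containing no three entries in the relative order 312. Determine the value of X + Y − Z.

Parenthesizations of m factors correspond to full binary trees with m leaves, counted by C_{m−1}; m = 16 gives C_15. So X = C_15 = 9694845.
Balanced strings of n pairs of brackets are counted by C_n; here n = 7. So Y = C_7 = 429.
For any fixed pattern of length 3, the pattern-avoiding permutations of [13] number C_13. So Z = C_13 = 742900.
X + Y − Z = 9694845 + 429 − 742900 = 8952374.

8952374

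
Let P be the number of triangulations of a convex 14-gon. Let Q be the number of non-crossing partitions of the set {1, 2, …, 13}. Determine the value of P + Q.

950912

The number of triangulations of a 14-gon is the Catalan number C_12 (index = sides − 2). So P = C_12 = 208012.
The non-crossing partitions of [13] form a lattice of size C_13. So Q = C_13 = 742900.
P + Q = 208012 + 742900 = 950912.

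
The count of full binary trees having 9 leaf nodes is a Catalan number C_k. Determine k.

8

Full binary trees with 9 leaves have 9−1 = 8 internal nodes, so there are C_8 of them.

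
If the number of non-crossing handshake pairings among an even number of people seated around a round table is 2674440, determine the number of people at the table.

Non-crossing handshake pairings of 2n people are counted by C_n. Since C_14 = 2674440, the index is 14.
So n = 14, and there are 2n = 28 people.

28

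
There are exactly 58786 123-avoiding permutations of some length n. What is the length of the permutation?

11

Permutations of [n] avoiding a fixed length-3 pattern are counted by C_n; 58786 = C_11.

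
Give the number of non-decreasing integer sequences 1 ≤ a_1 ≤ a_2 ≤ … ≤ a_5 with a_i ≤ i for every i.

42

Weakly increasing sequences with a_i ≤ i biject with Dyck paths of semilength 5, so there are C_5.
C_5 = 42.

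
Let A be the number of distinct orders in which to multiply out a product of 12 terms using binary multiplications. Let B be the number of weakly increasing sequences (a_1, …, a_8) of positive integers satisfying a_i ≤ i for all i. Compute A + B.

60216

Bracketing 12 factors into binary products is counted by C_{12−1} = C_11. So A = C_11 = 58786.
Weakly increasing sequences with a_i ≤ i biject with Dyck paths of semilength 8, so there are C_8. So B = C_8 = 1430.
A + B = 58786 + 1430 = 60216.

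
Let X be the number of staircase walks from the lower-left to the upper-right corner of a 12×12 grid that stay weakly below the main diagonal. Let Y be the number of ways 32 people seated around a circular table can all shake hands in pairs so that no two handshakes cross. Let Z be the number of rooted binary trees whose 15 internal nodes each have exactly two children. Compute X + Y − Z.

25870837

Sub-diagonal monotone paths from (0,0) to (12,12) biject with Dyck paths of semilength 12, giving C_12. So X = C_12 = 208012.
Non-crossing handshake pairings of 2n people are counted by C_n; 32 people gives n = 16. So Y = C_16 = 35357670.
Full binary trees with n internal nodes are counted by C_n; here n = 15. So Z = C_15 = 9694845.
X + Y − Z = 208012 + 35357670 − 9694845 = 25870837.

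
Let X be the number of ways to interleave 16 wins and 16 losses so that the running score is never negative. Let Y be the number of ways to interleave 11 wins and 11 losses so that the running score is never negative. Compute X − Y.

Ballot sequences with n votes each where one side never trails are Dyck words, counted by C_n; here n = 16. So X = C_16 = 35357670.
Ballot sequences with n votes each where one side never trails are Dyck words, counted by C_n; here n = 11. So Y = C_11 = 58786.
X − Y = 35357670 − 58786 = 35298884.

35298884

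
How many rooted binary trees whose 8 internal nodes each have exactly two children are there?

1430

The number of full binary trees on 8 internal nodes is the Catalan number C_8.
C_8 = C(16,8)/9 = 12870/9 = 1430.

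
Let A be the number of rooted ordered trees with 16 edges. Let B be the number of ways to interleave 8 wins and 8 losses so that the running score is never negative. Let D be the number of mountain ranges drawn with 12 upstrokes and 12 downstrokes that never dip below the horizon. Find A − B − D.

A rooted plane tree with 16 edges has 17 nodes, and the count is C_16. So A = C_16 = 35357670.
Reading a vote for the leader as '(' and for the other as ')' turns such a sequence into a balanced string of 8 pairs, so the count is C_8. So B = C_8 = 1430.
Paths of 12 up- and 12 down-steps that never dip below the axis are Dyck paths; their count is C_12. So D = C_12 = 208012.
A − B − D = 35357670 − 1430 − 208012 = 35148228.

35148228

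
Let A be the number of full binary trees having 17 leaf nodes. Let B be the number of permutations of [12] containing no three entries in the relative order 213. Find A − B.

35149658

Full binary trees with 17 leaves have 17−1 = 16 internal nodes, so there are C_16 of them. So A = C_16 = 35357670.
Permutations of [n] avoiding any single length-3 pattern are counted by C_n; here n = 12. So B = C_12 = 208012.
A − B = 35357670 − 208012 = 35149658.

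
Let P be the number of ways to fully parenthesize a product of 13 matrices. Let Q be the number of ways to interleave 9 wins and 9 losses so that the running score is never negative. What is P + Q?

Parenthesizations of m factors correspond to full binary trees with m leaves, counted by C_{m−1}; m = 13 gives C_12. So P = C_12 = 208012.
Ballot sequences with n votes each where one side never trails are Dyck words, counted by C_n; here n = 9. So Q = C_9 = 4862.
P + Q = 208012 + 4862 = 212874.

212874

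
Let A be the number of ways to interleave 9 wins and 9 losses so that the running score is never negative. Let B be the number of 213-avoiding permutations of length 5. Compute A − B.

Ballot sequences with n votes each where one side never trails are Dyck words, counted by C_n; here n = 9. So A = C_9 = 4862.
For any fixed pattern of length 3, the pattern-avoiding permutations of [5] number C_5. So B = C_5 = 42.
A − B = 4862 − 42 = 4820.

4820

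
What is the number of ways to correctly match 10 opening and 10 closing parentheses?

16796

With 10 pairs the number of balanced bracket strings is the Catalan number C_10.
C_10 = C_9 · 2(2·9+1)/(9+2) = 4862 · 38/11 = 16796.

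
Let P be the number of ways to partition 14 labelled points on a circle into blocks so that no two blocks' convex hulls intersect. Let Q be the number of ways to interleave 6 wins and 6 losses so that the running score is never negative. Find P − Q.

2674308

Non-crossing partitions of an n-element set are counted by C_n; here n = 14. So P = C_14 = 2674440.
Ballot sequences with n votes each where one side never trails are Dyck words, counted by C_n; here n = 6. So Q = C_6 = 132.
P − Q = 2674440 − 132 = 2674308.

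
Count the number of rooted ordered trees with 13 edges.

742900

A rooted plane tree with 13 edges has 14 nodes, and the count is C_13.
C_13 = C(26,13)/14 = 10400600/14 = 742900.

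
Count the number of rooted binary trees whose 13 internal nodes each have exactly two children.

742900

Full binary trees with n internal nodes are counted by C_n; here n = 13.
C_13 = C_12 · 2(2·12+1)/(12+2) = 208012 · 50/14 = 742900.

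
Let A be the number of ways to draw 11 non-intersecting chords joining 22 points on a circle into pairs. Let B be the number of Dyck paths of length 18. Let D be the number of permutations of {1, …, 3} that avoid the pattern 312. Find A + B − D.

Pairing 22 circle points by 11 non-crossing chords gives C_11 matchings. So A = C_11 = 58786.
Dyck paths of semilength n (length 2n) are counted by C_n; here n = 9. So B = C_9 = 4862.
Permutations of [n] avoiding any single length-3 pattern are counted by C_n; here n = 3. So D = C_3 = 5.
A + B − D = 58786 + 4862 − 5 = 63643.

63643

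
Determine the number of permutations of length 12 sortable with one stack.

208012

Stack-sortable permutations are exactly the 231-avoiding ones, counted by C_n; here n = 12.
C_12 = C(24,12)/13 = 2704156/13 = 208012.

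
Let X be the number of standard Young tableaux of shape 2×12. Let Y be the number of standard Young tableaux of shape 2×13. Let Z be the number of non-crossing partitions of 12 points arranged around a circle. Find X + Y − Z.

742900

By the hook-length formula (or a Dyck-path bijection), SYT of shape 2×12 number C_12. So X = C_12 = 208012.
Standard Young tableaux of shape 2×n are counted by C_n; here n = 13. So Y = C_13 = 742900.
Non-crossing partitions of an n-element set are counted by C_n; here n = 12. So Z = C_12 = 208012.
X + Y − Z = 208012 + 742900 − 208012 = 742900.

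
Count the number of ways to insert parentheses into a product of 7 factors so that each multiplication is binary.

132

Ways to associate a product of 7 factors correspond to binary trees on 7 leaves, so the count is C_6.
C_6 = C(12,6)/7 = 924/7 = 132.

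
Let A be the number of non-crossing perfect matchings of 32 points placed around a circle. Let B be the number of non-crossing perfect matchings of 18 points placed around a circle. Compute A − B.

Pairing 32 circle points by 16 non-crossing chords gives C_16 matchings. So A = C_16 = 35357670.
Non-crossing perfect matchings of 2n points on a circle are counted by C_n; with 18 points, n = 9. So B = C_9 = 4862.
A − B = 35357670 − 4862 = 35352808.

35352808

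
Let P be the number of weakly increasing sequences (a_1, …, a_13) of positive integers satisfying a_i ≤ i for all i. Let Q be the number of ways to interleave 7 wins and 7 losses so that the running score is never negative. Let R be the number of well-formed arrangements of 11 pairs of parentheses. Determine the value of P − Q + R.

801257

Such sub-staircase sequences of length n are counted by C_n; here n = 13. So P = C_13 = 742900.
Ballot sequences with n votes each where one side never trails are Dyck words, counted by C_n; here n = 7. So Q = C_7 = 429.
A balanced arrangement of 11 bracket pairs is a Dyck word of semilength 11, so the count is C_11. So R = C_11 = 58786.
P − Q + R = 742900 − 429 + 58786 = 801257.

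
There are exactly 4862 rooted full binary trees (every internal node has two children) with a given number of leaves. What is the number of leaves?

10

Full binary trees with L leaves are counted by C_{L−1}; 4862 = C_9.
So the index is 9, and the number of leaves is 9 + 1 = 10.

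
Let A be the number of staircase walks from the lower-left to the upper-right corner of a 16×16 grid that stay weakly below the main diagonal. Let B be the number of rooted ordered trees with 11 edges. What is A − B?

Sub-diagonal monotone paths from (0,0) to (16,16) biject with Dyck paths of semilength 16, giving C_16. So A = C_16 = 35357670.
Rooted ordered trees with n edges are counted by C_n; here n = 11. So B = C_11 = 58786.
A − B = 35357670 − 58786 = 35298884.

35298884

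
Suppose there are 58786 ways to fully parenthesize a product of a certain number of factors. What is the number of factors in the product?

12

Parenthesizations of m factors are counted by C_{m−1}, and C_11 = 58786.
So the index is 11, and the number of factors is 11 + 1 = 12.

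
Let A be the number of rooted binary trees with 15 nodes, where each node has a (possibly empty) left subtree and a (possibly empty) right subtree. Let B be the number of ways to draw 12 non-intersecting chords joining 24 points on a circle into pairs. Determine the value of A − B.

There are C_n binary search tree shapes on n keys; with n = 15 that is C_15. So A = C_15 = 9694845.
Pairing 24 circle points by 12 non-crossing chords gives C_12 matchings. So B = C_12 = 208012.
A − B = 9694845 − 208012 = 9486833.

9486833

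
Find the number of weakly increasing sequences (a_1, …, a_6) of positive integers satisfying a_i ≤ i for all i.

Weakly increasing sequences with a_i ≤ i biject with Dyck paths of semilength 6, so there are C_6.
C_6 = C_5 · 2(2·5+1)/(5+2) = 42 · 22/7 = 132.

132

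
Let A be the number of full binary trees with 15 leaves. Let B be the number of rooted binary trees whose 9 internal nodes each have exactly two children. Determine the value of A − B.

2669578

A full binary tree with L leaves has L−1 internal nodes and is counted by C_{L−1}; L = 15 gives C_14. So A = C_14 = 2674440.
The number of full binary trees on 9 internal nodes is the Catalan number C_9. So B = C_9 = 4862.
A − B = 2674440 − 4862 = 2669578.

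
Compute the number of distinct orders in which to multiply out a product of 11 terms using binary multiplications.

Bracketing 11 factors into binary products is counted by C_{11−1} = C_10.
C_10 = 16796.

16796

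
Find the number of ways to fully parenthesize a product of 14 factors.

Ways to associate a product of 14 factors correspond to binary trees on 14 leaves, so the count is C_13.
C_13 = 742900.

742900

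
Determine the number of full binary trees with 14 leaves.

A full binary tree with L leaves has L−1 internal nodes and is counted by C_{L−1}; L = 14 gives C_13.
C_13 = C(26,13)/14 = 10400600/14 = 742900.

742900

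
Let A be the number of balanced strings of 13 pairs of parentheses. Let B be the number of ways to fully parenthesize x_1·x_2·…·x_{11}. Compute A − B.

726104

With 13 pairs the number of balanced bracket strings is the Catalan number C_13. So A = C_13 = 742900.
Ways to associate a product of 11 factors correspond to binary trees on 11 leaves, so the count is C_10. So B = C_10 = 16796.
A − B = 742900 − 16796 = 726104.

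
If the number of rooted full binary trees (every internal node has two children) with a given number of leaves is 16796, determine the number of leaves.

Full binary trees with L leaves are counted by C_{L−1}, and C_10 = 16796.
So the index is 10, and the number of leaves is 10 + 1 = 11.

11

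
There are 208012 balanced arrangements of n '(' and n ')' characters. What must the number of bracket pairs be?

Balanced strings of n bracket-pairs are counted by C_n. The Catalan number equal to 208012 is C_12.

12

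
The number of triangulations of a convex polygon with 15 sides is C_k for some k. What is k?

13

Triangulations of a convex m-gon are counted by C_{m−2}; with m = 15 this is C_13.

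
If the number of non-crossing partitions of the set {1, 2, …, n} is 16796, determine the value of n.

10

Non-crossing partitions of [n] are counted by C_n. Since C_10 = 16796, the index is 10.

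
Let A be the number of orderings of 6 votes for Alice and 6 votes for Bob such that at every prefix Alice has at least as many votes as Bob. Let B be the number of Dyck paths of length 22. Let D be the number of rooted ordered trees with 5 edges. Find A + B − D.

Reading a vote for the leader as '(' and for the other as ')' turns such a sequence into a balanced string of 6 pairs, so the count is C_6. So A = C_6 = 132.
Paths of 11 up- and 11 down-steps that never dip below the axis are Dyck paths; their count is C_11. So B = C_11 = 58786.
Rooted ordered trees with n edges are counted by C_n; here n = 5. So D = C_5 = 42.
A + B − D = 132 + 58786 − 42 = 58876.

58876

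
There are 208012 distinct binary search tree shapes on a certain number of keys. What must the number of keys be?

12

Binary search tree shapes on n keys are counted by C_n; 208012 = C_12.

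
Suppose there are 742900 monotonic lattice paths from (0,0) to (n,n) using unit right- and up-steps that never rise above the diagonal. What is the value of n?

13

Such diagonal-avoiding paths in an n×n grid are counted by C_n, and C_13 = 742900.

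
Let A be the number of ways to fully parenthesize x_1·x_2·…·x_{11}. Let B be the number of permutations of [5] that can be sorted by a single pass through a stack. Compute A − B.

Ways to associate a product of 11 factors correspond to binary trees on 11 leaves, so the count is C_10. So A = C_10 = 16796.
By Knuth's characterisation, the stack-sortable permutations of length 5 are the 231-avoiders, numbering C_5. So B = C_5 = 42.
A − B = 16796 − 42 = 16754.

16754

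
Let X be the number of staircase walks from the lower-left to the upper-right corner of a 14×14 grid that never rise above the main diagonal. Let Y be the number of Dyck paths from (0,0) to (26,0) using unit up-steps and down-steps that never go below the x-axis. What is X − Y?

1931540

Monotone paths in an n×n grid that stay weakly below the diagonal are counted by C_n; here n = 14. So X = C_14 = 2674440.
Paths of 13 up- and 13 down-steps that never dip below the axis are Dyck paths; their count is C_13. So Y = C_13 = 742900.
X − Y = 2674440 − 742900 = 1931540.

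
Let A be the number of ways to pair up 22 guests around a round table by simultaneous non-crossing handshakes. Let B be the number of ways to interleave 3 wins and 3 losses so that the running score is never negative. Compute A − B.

With 22 = 2·11 people, non-crossing handshake pairings are non-crossing perfect matchings on a circle, counted by C_11. So A = C_11 = 58786.
Ballot sequences with n votes each where one side never trails are Dyck words, counted by C_n; here n = 3. So B = C_3 = 5.
A − B = 58786 − 5 = 58781.

58781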